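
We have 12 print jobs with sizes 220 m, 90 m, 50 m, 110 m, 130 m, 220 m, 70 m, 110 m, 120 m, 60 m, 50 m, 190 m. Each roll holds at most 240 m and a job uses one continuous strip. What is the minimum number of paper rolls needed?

Total = 220 + 220 + 190 + 130 + 120 + 110 + 110 + 90 + 70 + 60 + 50 + 50 = 1420 m.
Lower bound: ⌈1420/240⌉ = 6 paper rolls.
A packing using 7 paper rolls:
  roll 1: 220 = 220
  roll 2: 220 = 220
  roll 3: 190 + 50 = 240
  roll 4: 130 + 110 = 240
  roll 5: 120 + 110 = 230
  roll 6: 90 + 70 + 60 = 220
  roll 7: 50 = 50
No arrangement into 6 paper rolls stays within capacity, so 7 is optimal.

7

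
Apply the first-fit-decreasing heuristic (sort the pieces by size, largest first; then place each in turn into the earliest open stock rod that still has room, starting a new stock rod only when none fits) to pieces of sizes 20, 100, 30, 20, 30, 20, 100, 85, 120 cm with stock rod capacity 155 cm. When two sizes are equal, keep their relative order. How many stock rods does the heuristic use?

4

Sorted descending: 120, 100, 100, 85, 30, 30, 20, 20, 20.
  120 → stock rod 1 (new)  [load 120/155]
  100 → stock rod 2 (new)  [load 100/155]
  100 → stock rod 3 (new)  [load 100/155]
  85 → stock rod 4 (new)  [load 85/155]
  30 → stock rod 1  [load 150/155]
  30 → stock rod 2  [load 130/155]
  20 → stock rod 2  [load 150/155]
  20 → stock rod 3  [load 120/155]
  20 → stock rod 3  [load 140/155]
4 stock rods opened.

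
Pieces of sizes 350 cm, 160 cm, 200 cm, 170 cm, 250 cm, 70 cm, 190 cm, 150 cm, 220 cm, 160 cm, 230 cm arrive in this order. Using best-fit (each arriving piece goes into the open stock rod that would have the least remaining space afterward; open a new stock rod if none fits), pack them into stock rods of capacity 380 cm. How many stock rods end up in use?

  350 → stock rod 1 (new)  [load 350/380]
  160 → stock rod 2 (new)  [load 160/380]
  200 → stock rod 2  [load 360/380]
  170 → stock rod 3 (new)  [load 170/380]
  250 → stock rod 4 (new)  [load 250/380]
  70 → stock rod 4  [load 320/380]
  190 → stock rod 3  [load 360/380]
  150 → stock rod 5 (new)  [load 150/380]
  220 → stock rod 5  [load 370/380]
  160 → stock rod 6 (new)  [load 160/380]
  230 → stock rod 7 (new)  [load 230/380]
7 stock rods opened.

7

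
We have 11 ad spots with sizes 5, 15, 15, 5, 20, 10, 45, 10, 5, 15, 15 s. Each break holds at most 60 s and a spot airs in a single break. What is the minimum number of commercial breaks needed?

Total = 45 + 20 + 15 + 15 + 15 + 15 + 10 + 10 + 5 + 5 + 5 = 160 s.
Lower bound: ⌈160/60⌉ = 3 commercial breaks.
A packing using 3 commercial breaks:
  break 1: 45 + 15 = 60
  break 2: 20 + 15 + 15 + 10 = 60
  break 3: 15 + 10 + 5 + 5 + 5 = 40
This matches the lower bound, so 3 is optimal.

3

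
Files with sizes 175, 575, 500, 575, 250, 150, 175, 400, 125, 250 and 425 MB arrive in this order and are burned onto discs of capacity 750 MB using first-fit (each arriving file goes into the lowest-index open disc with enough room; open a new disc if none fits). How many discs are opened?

5

  175 → disc 1 (new)  [load 175/750]
  575 → disc 1  [load 750/750]
  500 → disc 2 (new)  [load 500/750]
  575 → disc 3 (new)  [load 575/750]
  250 → disc 2  [load 750/750]
  150 → disc 3  [load 725/750]
  175 → disc 4 (new)  [load 175/750]
  400 → disc 4  [load 575/750]
  125 → disc 4  [load 700/750]
  250 → disc 5 (new)  [load 250/750]
  425 → disc 5  [load 675/750]
5 discs opened.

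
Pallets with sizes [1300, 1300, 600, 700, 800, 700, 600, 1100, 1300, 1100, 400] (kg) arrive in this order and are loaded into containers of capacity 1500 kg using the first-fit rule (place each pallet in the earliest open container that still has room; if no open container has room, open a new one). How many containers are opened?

  1300 → container 1 (new)  [load 1300/1500]
  1300 → container 2 (new)  [load 1300/1500]
  600 → container 3 (new)  [load 600/1500]
  700 → container 3  [load 1300/1500]
  800 → container 4 (new)  [load 800/1500]
  700 → container 4  [load 1500/1500]
  600 → container 5 (new)  [load 600/1500]
  1100 → container 6 (new)  [load 1100/1500]
  1300 → container 7 (new)  [load 1300/1500]
  1100 → container 8 (new)  [load 1100/1500]
  400 → container 5  [load 1000/1500]
8 containers opened.

8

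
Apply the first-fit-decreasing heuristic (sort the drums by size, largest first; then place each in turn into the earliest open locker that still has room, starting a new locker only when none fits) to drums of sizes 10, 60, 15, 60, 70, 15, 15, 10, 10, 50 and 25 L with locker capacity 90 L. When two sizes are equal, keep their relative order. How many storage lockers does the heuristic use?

4

Sorted descending: 70, 60, 60, 50, 25, 15, 15, 15, 10, 10, 10.
  70 → locker 1 (new)  [load 70/90]
  60 → locker 2 (new)  [load 60/90]
  60 → locker 3 (new)  [load 60/90]
  50 → locker 4 (new)  [load 50/90]
  25 → locker 2  [load 85/90]
  15 → locker 1  [load 85/90]
  15 → locker 3  [load 75/90]
  15 → locker 3  [load 90/90]
  10 → locker 4  [load 60/90]
  10 → locker 4  [load 70/90]
  10 → locker 4  [load 80/90]
4 storage lockers opened.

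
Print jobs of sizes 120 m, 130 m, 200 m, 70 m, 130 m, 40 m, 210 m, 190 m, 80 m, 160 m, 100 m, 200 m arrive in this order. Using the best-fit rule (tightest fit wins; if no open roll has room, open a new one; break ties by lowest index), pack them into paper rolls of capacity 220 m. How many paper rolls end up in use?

9

  120 → roll 1 (new)  [load 120/220]
  130 → roll 2 (new)  [load 130/220]
  200 → roll 3 (new)  [load 200/220]
  70 → roll 2  [load 200/220]
  130 → roll 4 (new)  [load 130/220]
  40 → roll 4  [load 170/220]
  210 → roll 5 (new)  [load 210/220]
  190 → roll 6 (new)  [load 190/220]
  80 → roll 1  [load 200/220]
  160 → roll 7 (new)  [load 160/220]
  100 → roll 8 (new)  [load 100/220]
  200 → roll 9 (new)  [load 200/220]
9 paper rolls opened.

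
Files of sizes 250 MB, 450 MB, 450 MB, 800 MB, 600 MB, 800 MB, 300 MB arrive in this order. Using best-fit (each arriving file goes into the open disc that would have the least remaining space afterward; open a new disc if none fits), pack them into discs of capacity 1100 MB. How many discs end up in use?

4

  250 → disc 1 (new)  [load 250/1100]
  450 → disc 1  [load 700/1100]
  450 → disc 2 (new)  [load 450/1100]
  800 → disc 3 (new)  [load 800/1100]
  600 → disc 2  [load 1050/1100]
  800 → disc 4 (new)  [load 800/1100]
  300 → disc 3  [load 1100/1100]
4 discs opened.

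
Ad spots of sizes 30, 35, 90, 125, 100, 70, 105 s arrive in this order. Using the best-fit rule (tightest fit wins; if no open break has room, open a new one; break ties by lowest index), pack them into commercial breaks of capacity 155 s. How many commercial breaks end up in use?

5

  30 → break 1 (new)  [load 30/155]
  35 → break 1  [load 65/155]
  90 → break 1  [load 155/155]
  125 → break 2 (new)  [load 125/155]
  100 → break 3 (new)  [load 100/155]
  70 → break 4 (new)  [load 70/155]
  105 → break 5 (new)  [load 105/155]
5 commercial breaks opened.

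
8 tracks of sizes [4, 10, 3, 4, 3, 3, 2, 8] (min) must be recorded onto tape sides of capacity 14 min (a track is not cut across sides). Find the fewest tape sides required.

Total = 10 + 8 + 4 + 4 + 3 + 3 + 3 + 2 = 37 min.
Lower bound: ⌈37/14⌉ = 3 tape sides.
A packing using 3 tape sides:
  side 1: 10 + 4 = 14
  side 2: 8 + 4 + 2 = 14
  side 3: 3 + 3 + 3 = 9
This matches the lower bound, so 3 is optimal.

3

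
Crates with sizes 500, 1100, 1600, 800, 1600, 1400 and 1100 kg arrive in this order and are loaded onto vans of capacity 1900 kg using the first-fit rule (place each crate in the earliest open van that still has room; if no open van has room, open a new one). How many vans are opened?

  500 → van 1 (new)  [load 500/1900]
  1100 → van 1  [load 1600/1900]
  1600 → van 2 (new)  [load 1600/1900]
  800 → van 3 (new)  [load 800/1900]
  1600 → van 4 (new)  [load 1600/1900]
  1400 → van 5 (new)  [load 1400/1900]
  1100 → van 3  [load 1900/1900]
5 vans opened.

5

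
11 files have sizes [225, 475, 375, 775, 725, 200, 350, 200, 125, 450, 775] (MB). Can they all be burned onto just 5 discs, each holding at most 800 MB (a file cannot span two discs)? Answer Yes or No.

No

Total = 4675 MB; ⌈4675/800⌉ = 6.
At least 6 discs are required, but only 5 are allowed.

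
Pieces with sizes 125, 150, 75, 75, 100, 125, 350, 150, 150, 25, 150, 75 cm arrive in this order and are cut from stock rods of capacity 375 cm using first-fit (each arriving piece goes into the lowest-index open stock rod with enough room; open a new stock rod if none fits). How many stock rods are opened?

5

  125 → stock rod 1 (new)  [load 125/375]
  150 → stock rod 1  [load 275/375]
  75 → stock rod 1  [load 350/375]
  75 → stock rod 2 (new)  [load 75/375]
  100 → stock rod 2  [load 175/375]
  125 → stock rod 2  [load 300/375]
  350 → stock rod 3 (new)  [load 350/375]
  150 → stock rod 4 (new)  [load 150/375]
  150 → stock rod 4  [load 300/375]
  25 → stock rod 1  [load 375/375]
  150 → stock rod 5 (new)  [load 150/375]
  75 → stock rod 2  [load 375/375]
5 stock rods opened.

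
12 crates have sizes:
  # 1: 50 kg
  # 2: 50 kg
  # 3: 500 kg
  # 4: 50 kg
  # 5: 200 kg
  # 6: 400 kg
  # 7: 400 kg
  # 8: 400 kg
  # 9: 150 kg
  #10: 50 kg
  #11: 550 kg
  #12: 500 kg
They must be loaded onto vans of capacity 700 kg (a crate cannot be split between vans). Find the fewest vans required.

Total = 550 + 500 + 500 + 400 + 400 + 400 + 200 + 150 + 50 + 50 + 50 + 50 = 3300 kg.
Lower bound: ⌈3300/700⌉ = 5 vans.
Also, 6 crates each exceed 350 kg, and no two of those can share a van, so at least 6 vans are needed.
A packing using 6 vans:
  van 1: 550 + 150 = 700
  van 2: 500 + 200 = 700
  van 3: 500 + 50 + 50 + 50 + 50 = 700
  van 4: 400 = 400
  van 5: 400 = 400
  van 6: 400 = 400
This matches the lower bound, so 6 is optimal.

6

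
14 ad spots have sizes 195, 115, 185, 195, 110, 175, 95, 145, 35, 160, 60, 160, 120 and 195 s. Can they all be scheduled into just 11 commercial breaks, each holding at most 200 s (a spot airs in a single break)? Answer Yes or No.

Total = 1945 s; ⌈1945/200⌉ = 10.
11 ad spots each exceed half the capacity and cannot share a break, forcing at least 11 commercial breaks.
The bound of 11 does not rule out 11, but exhaustive search shows no assignment into 11 commercial breaks of capacity 200 s exists — the minimum is 12.

No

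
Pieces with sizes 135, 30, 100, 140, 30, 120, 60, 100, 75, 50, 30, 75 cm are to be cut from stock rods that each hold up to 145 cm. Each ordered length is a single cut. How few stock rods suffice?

Total = 140 + 135 + 120 + 100 + 100 + 75 + 75 + 60 + 50 + 30 + 30 + 30 = 945 cm.
Lower bound: ⌈945/145⌉ = 7 stock rods.
A packing using 8 stock rods:
  stock rod 1: 140 = 140
  stock rod 2: 135 = 135
  stock rod 3: 120 = 120
  stock rod 4: 100 + 30 = 130
  stock rod 5: 100 + 30 = 130
  stock rod 6: 75 + 60 = 135
  stock rod 7: 75 + 50 = 125
  stock rod 8: 30 = 30
No arrangement into 7 stock rods stays within capacity, so 8 is optimal.

8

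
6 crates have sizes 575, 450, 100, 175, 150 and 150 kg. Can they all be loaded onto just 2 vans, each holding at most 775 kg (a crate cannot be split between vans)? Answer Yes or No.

No

Total = 1600 kg; ⌈1600/775⌉ = 3.
At least 3 vans are required, but only 2 are allowed.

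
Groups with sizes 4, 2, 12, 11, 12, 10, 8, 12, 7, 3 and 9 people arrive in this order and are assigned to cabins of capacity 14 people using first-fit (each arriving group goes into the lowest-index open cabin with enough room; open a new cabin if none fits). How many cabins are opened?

  4 → cabin 1 (new)  [load 4/14]
  2 → cabin 1  [load 6/14]
  12 → cabin 2 (new)  [load 12/14]
  11 → cabin 3 (new)  [load 11/14]
  12 → cabin 4 (new)  [load 12/14]
  10 → cabin 5 (new)  [load 10/14]
  8 → cabin 1  [load 14/14]
  12 → cabin 6 (new)  [load 12/14]
  7 → cabin 7 (new)  [load 7/14]
  3 → cabin 3  [load 14/14]
  9 → cabin 8 (new)  [load 9/14]
8 cabins opened.

8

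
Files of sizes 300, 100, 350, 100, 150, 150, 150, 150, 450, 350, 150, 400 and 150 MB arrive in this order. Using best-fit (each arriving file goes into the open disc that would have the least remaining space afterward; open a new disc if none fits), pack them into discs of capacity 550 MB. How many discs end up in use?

  300 → disc 1 (new)  [load 300/550]
  100 → disc 1  [load 400/550]
  350 → disc 2 (new)  [load 350/550]
  100 → disc 1  [load 500/550]
  150 → disc 2  [load 500/550]
  150 → disc 3 (new)  [load 150/550]
  150 → disc 3  [load 300/550]
  150 → disc 3  [load 450/550]
  450 → disc 4 (new)  [load 450/550]
  350 → disc 5 (new)  [load 350/550]
  150 → disc 5  [load 500/550]
  400 → disc 6 (new)  [load 400/550]
  150 → disc 6  [load 550/550]
6 discs opened.

6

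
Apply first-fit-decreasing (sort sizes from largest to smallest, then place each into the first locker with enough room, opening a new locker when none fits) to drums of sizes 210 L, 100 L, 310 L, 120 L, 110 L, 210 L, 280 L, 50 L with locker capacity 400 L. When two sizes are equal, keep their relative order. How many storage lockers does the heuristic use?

Sorted descending: 310, 280, 210, 210, 120, 110, 100, 50.
  310 → locker 1 (new)  [load 310/400]
  280 → locker 2 (new)  [load 280/400]
  210 → locker 3 (new)  [load 210/400]
  210 → locker 4 (new)  [load 210/400]
  120 → locker 2  [load 400/400]
  110 → locker 3  [load 320/400]
  100 → locker 4  [load 310/400]
  50 → locker 1  [load 360/400]
4 storage lockers opened.

4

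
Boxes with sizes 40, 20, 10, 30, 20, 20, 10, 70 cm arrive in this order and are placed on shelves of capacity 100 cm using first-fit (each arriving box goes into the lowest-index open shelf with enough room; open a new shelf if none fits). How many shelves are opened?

  40 → shelf 1 (new)  [load 40/100]
  20 → shelf 1  [load 60/100]
  10 → shelf 1  [load 70/100]
  30 → shelf 1  [load 100/100]
  20 → shelf 2 (new)  [load 20/100]
  20 → shelf 2  [load 40/100]
  10 → shelf 2  [load 50/100]
  70 → shelf 3 (new)  [load 70/100]
3 shelves opened.

3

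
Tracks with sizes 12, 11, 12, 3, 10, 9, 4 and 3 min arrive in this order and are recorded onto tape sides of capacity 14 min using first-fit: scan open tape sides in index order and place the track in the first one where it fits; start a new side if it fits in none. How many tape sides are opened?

5

  12 → side 1 (new)  [load 12/14]
  11 → side 2 (new)  [load 11/14]
  12 → side 3 (new)  [load 12/14]
  3 → side 2  [load 14/14]
  10 → side 4 (new)  [load 10/14]
  9 → side 5 (new)  [load 9/14]
  4 → side 4  [load 14/14]
  3 → side 5  [load 12/14]
5 tape sides opened.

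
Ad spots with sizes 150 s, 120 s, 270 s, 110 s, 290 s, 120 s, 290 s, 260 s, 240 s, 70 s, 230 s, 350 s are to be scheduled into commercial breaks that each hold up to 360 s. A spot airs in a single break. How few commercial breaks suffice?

Total = 350 + 290 + 290 + 270 + 260 + 240 + 230 + 150 + 120 + 120 + 110 + 70 = 2500 s.
Lower bound: ⌈2500/360⌉ = 7 commercial breaks.
A packing using 8 commercial breaks:
  break 1: 350 = 350
  break 2: 290 + 70 = 360
  break 3: 290 = 290
  break 4: 270 = 270
  break 5: 260 = 260
  break 6: 240 + 120 = 360
  break 7: 230 + 120 = 350
  break 8: 150 + 110 = 260
No arrangement into 7 commercial breaks stays within capacity, so 8 is optimal.

8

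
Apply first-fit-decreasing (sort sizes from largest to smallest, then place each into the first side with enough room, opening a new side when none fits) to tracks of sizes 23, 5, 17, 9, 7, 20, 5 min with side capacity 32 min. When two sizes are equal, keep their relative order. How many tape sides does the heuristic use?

3

Sorted descending: 23, 20, 17, 9, 7, 5, 5.
  23 → side 1 (new)  [load 23/32]
  20 → side 2 (new)  [load 20/32]
  17 → side 3 (new)  [load 17/32]
  9 → side 1  [load 32/32]
  7 → side 2  [load 27/32]
  5 → side 2  [load 32/32]
  5 → side 3  [load 22/32]
3 tape sides opened.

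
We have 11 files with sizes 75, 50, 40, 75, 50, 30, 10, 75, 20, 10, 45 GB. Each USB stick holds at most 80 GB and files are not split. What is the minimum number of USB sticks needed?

Total = 75 + 75 + 75 + 50 + 50 + 45 + 40 + 30 + 20 + 10 + 10 = 480 GB.
Lower bound: ⌈480/80⌉ = 6 USB sticks.
A packing using 7 USB sticks:
  USB stick 1: 75 = 75
  USB stick 2: 75 = 75
  USB stick 3: 75 = 75
  USB stick 4: 50 + 30 = 80
  USB stick 5: 50 + 20 + 10 = 80
  USB stick 6: 45 + 10 = 55
  USB stick 7: 40 = 40
No arrangement into 6 USB sticks stays within capacity, so 7 is optimal.

7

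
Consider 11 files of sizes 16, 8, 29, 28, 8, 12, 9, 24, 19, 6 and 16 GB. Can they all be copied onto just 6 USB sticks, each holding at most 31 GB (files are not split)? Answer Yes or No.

No

Total = 175 GB; ⌈175/31⌉ = 6.
The bound of 6 does not rule out 6, but exhaustive search shows no assignment into 6 USB sticks of capacity 31 GB exists — the minimum is 7.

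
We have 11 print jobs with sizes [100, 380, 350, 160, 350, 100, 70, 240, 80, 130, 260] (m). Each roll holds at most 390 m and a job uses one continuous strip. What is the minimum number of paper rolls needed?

6

Total = 380 + 350 + 350 + 260 + 240 + 160 + 130 + 100 + 100 + 80 + 70 = 2220 m.
Lower bound: ⌈2220/390⌉ = 6 paper rolls.
A packing using 6 paper rolls:
  roll 1: 380 = 380
  roll 2: 350 = 350
  roll 3: 350 = 350
  roll 4: 260 + 130 = 390
  roll 5: 240 + 80 + 70 = 390
  roll 6: 160 + 100 + 100 = 360
This matches the lower bound, so 6 is optimal.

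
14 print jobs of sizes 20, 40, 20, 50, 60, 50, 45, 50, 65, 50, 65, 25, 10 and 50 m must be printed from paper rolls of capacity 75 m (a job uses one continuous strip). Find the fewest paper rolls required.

Total = 65 + 65 + 60 + 50 + 50 + 50 + 50 + 50 + 45 + 40 + 25 + 20 + 20 + 10 = 600 m.
Lower bound: ⌈600/75⌉ = 8 paper rolls.
Also, 10 print jobs each exceed 75/2 m, and no two of those can share a roll, so at least 10 paper rolls are needed.
A packing using 10 paper rolls:
  roll 1: 65 + 10 = 75
  roll 2: 65 = 65
  roll 3: 60 = 60
  roll 4: 50 + 25 = 75
  roll 5: 50 + 20 = 70
  roll 6: 50 + 20 = 70
  roll 7: 50 = 50
  roll 8: 50 = 50
  roll 9: 45 = 45
  roll 10: 40 = 40
This matches the lower bound, so 10 is optimal.

10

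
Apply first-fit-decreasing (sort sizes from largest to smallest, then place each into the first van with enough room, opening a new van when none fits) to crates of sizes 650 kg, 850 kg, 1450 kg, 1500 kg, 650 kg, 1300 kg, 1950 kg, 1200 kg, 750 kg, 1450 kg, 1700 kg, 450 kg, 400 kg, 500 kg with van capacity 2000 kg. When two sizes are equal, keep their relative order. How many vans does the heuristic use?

Sorted descending: 1950, 1700, 1500, 1450, 1450, 1300, 1200, 850, 750, 650, 650, 500, 450, 400.
  1950 → van 1 (new)  [load 1950/2000]
  1700 → van 2 (new)  [load 1700/2000]
  1500 → van 3 (new)  [load 1500/2000]
  1450 → van 4 (new)  [load 1450/2000]
  1450 → van 5 (new)  [load 1450/2000]
  1300 → van 6 (new)  [load 1300/2000]
  1200 → van 7 (new)  [load 1200/2000]
  850 → van 8 (new)  [load 850/2000]
  750 → van 7  [load 1950/2000]
  650 → van 6  [load 1950/2000]
  650 → van 8  [load 1500/2000]
  500 → van 3  [load 2000/2000]
  450 → van 4  [load 1900/2000]
  400 → van 5  [load 1850/2000]
8 vans opened.

8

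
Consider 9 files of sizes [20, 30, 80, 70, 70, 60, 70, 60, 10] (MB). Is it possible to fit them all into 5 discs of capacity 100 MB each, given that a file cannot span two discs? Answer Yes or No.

Total = 470 MB; ⌈470/100⌉ = 5.
6 files each exceed half the capacity and cannot share a disc, forcing at least 6 discs.
At least 6 discs are required, but only 5 are allowed.

No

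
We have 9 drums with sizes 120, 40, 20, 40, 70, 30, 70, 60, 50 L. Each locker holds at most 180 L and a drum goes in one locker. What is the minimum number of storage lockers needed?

3

Total = 120 + 70 + 70 + 60 + 50 + 40 + 40 + 30 + 20 = 500 L.
Lower bound: ⌈500/180⌉ = 3 storage lockers.
A packing using 3 storage lockers:
  locker 1: 120 + 60 = 180
  locker 2: 70 + 70 + 40 = 180
  locker 3: 50 + 40 + 30 + 20 = 140
This matches the lower bound, so 3 is optimal.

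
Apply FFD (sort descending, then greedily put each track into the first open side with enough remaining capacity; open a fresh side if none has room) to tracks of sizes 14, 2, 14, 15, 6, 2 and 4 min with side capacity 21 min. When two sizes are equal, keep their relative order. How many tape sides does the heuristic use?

3

Sorted descending: 15, 14, 14, 6, 4, 2, 2.
  15 → side 1 (new)  [load 15/21]
  14 → side 2 (new)  [load 14/21]
  14 → side 3 (new)  [load 14/21]
  6 → side 1  [load 21/21]
  4 → side 2  [load 18/21]
  2 → side 2  [load 20/21]
  2 → side 3  [load 16/21]
3 tape sides opened.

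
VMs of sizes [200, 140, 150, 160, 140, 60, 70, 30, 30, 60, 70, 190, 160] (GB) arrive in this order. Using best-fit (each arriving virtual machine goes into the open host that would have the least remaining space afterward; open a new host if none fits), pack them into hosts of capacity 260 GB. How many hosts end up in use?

  200 → host 1 (new)  [load 200/260]
  140 → host 2 (new)  [load 140/260]
  150 → host 3 (new)  [load 150/260]
  160 → host 4 (new)  [load 160/260]
  140 → host 5 (new)  [load 140/260]
  60 → host 1  [load 260/260]
  70 → host 4  [load 230/260]
  30 → host 4  [load 260/260]
  30 → host 3  [load 180/260]
  60 → host 3  [load 240/260]
  70 → host 2  [load 210/260]
  190 → host 6 (new)  [load 190/260]
  160 → host 7 (new)  [load 160/260]
7 hosts opened.

7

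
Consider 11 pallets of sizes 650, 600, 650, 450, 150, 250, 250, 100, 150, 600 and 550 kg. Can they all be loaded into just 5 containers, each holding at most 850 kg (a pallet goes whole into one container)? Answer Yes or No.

No

Total = 4400 kg; ⌈4400/850⌉ = 6.
At least 6 containers are required, but only 5 are allowed.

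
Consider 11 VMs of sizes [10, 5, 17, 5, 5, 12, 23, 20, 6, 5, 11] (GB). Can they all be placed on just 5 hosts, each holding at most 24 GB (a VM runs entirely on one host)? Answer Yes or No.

No

Total = 119 GB; ⌈119/24⌉ = 5.
The bound of 5 does not rule out 5, but exhaustive search shows no assignment into 5 hosts of capacity 24 GB exists — the minimum is 6.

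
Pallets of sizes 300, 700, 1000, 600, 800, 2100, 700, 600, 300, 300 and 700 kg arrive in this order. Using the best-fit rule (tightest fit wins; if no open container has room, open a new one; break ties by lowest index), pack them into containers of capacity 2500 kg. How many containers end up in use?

  300 → container 1 (new)  [load 300/2500]
  700 → container 1  [load 1000/2500]
  1000 → container 1  [load 2000/2500]
  600 → container 2 (new)  [load 600/2500]
  800 → container 2  [load 1400/2500]
  2100 → container 3 (new)  [load 2100/2500]
  700 → container 2  [load 2100/2500]
  600 → container 4 (new)  [load 600/2500]
  300 → container 2  [load 2400/2500]
  300 → container 3  [load 2400/2500]
  700 → container 4  [load 1300/2500]
4 containers opened.

4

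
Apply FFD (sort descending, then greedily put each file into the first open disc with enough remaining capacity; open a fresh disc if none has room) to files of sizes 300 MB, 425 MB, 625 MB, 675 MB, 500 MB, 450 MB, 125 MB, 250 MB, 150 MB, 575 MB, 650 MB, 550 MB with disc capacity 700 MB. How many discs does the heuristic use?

9

Sorted descending: 675, 650, 625, 575, 550, 500, 450, 425, 300, 250, 150, 125.
  675 → disc 1 (new)  [load 675/700]
  650 → disc 2 (new)  [load 650/700]
  625 → disc 3 (new)  [load 625/700]
  575 → disc 4 (new)  [load 575/700]
  550 → disc 5 (new)  [load 550/700]
  500 → disc 6 (new)  [load 500/700]
  450 → disc 7 (new)  [load 450/700]
  425 → disc 8 (new)  [load 425/700]
  300 → disc 9 (new)  [load 300/700]
  250 → disc 7  [load 700/700]
  150 → disc 5  [load 700/700]
  125 → disc 4  [load 700/700]
9 discs opened.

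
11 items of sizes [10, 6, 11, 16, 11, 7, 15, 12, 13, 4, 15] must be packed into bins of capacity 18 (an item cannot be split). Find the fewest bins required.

8

Total = 16 + 15 + 15 + 13 + 12 + 11 + 11 + 10 + 7 + 6 + 4 = 120.
Lower bound: ⌈120/18⌉ = 7 bins.
Also, 8 items each exceed 9, and no two of those can share a bin, so at least 8 bins are needed.
A packing using 8 bins:
  bin 1: 16 = 16
  bin 2: 15 = 15
  bin 3: 15 = 15
  bin 4: 13 + 4 = 17
  bin 5: 12 + 6 = 18
  bin 6: 11 + 7 = 18
  bin 7: 11 = 11
  bin 8: 10 = 10
This matches the lower bound, so 8 is optimal.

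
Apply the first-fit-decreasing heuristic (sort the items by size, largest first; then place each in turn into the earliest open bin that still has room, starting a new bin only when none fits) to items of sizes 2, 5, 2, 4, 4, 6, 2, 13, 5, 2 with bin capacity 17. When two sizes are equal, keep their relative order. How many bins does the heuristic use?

Sorted descending: 13, 6, 5, 5, 4, 4, 2, 2, 2, 2.
  13 → bin 1 (new)  [load 13/17]
  6 → bin 2 (new)  [load 6/17]
  5 → bin 2  [load 11/17]
  5 → bin 2  [load 16/17]
  4 → bin 1  [load 17/17]
  4 → bin 3 (new)  [load 4/17]
  2 → bin 3  [load 6/17]
  2 → bin 3  [load 8/17]
  2 → bin 3  [load 10/17]
  2 → bin 3  [load 12/17]
3 bins opened.

3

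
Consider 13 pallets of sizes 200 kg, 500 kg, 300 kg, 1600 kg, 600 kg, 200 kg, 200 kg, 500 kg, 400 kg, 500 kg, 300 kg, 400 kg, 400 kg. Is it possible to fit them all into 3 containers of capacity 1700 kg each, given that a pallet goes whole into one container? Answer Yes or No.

No

Total = 6100 kg; ⌈6100/1700⌉ = 4.
At least 4 containers are required, but only 3 are allowed.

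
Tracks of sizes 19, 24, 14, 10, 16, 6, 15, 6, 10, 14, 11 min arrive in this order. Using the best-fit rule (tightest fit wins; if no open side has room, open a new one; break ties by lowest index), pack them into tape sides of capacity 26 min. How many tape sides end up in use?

  19 → side 1 (new)  [load 19/26]
  24 → side 2 (new)  [load 24/26]
  14 → side 3 (new)  [load 14/26]
  10 → side 3  [load 24/26]
  16 → side 4 (new)  [load 16/26]
  6 → side 1  [load 25/26]
  15 → side 5 (new)  [load 15/26]
  6 → side 4  [load 22/26]
  10 → side 5  [load 25/26]
  14 → side 6 (new)  [load 14/26]
  11 → side 6  [load 25/26]
6 tape sides opened.

6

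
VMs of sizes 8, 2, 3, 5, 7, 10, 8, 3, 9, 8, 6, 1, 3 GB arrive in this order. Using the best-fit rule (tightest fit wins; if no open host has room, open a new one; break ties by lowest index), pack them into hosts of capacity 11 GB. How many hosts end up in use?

  8 → host 1 (new)  [load 8/11]
  2 → host 1  [load 10/11]
  3 → host 2 (new)  [load 3/11]
  5 → host 2  [load 8/11]
  7 → host 3 (new)  [load 7/11]
  10 → host 4 (new)  [load 10/11]
  8 → host 5 (new)  [load 8/11]
  3 → host 2  [load 11/11]
  9 → host 6 (new)  [load 9/11]
  8 → host 7 (new)  [load 8/11]
  6 → host 8 (new)  [load 6/11]
  1 → host 1  [load 11/11]
  3 → host 5  [load 11/11]
8 hosts opened.

8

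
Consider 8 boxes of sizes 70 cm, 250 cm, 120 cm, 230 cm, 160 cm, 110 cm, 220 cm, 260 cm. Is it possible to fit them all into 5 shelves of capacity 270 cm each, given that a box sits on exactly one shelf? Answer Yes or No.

Total = 1420 cm; ⌈1420/270⌉ = 6.
At least 6 shelves are required, but only 5 are allowed.

No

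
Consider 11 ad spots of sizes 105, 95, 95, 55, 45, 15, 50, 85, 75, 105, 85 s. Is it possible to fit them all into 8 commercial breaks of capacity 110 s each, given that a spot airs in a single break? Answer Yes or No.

Total = 810 s; ⌈810/110⌉ = 8.
The bound of 8 does not rule out 8, but exhaustive search shows no assignment into 8 commercial breaks of capacity 110 s exists — the minimum is 9.

No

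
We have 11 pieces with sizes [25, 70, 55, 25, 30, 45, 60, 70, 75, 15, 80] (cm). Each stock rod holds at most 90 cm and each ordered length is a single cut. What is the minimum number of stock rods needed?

Total = 80 + 75 + 70 + 70 + 60 + 55 + 45 + 30 + 25 + 25 + 15 = 550 cm.
Lower bound: ⌈550/90⌉ = 7 stock rods.
A packing using 7 stock rods:
  stock rod 1: 80 = 80
  stock rod 2: 75 + 15 = 90
  stock rod 3: 70 = 70
  stock rod 4: 70 = 70
  stock rod 5: 60 + 30 = 90
  stock rod 6: 55 + 25 = 80
  stock rod 7: 45 + 25 = 70
This matches the lower bound, so 7 is optimal.

7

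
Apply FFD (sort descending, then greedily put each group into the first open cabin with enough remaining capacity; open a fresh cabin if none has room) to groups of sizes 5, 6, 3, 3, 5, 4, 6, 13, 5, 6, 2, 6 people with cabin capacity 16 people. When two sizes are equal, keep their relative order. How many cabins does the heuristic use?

Sorted descending: 13, 6, 6, 6, 6, 5, 5, 5, 4, 3, 3, 2.
  13 → cabin 1 (new)  [load 13/16]
  6 → cabin 2 (new)  [load 6/16]
  6 → cabin 2  [load 12/16]
  6 → cabin 3 (new)  [load 6/16]
  6 → cabin 3  [load 12/16]
  5 → cabin 4 (new)  [load 5/16]
  5 → cabin 4  [load 10/16]
  5 → cabin 4  [load 15/16]
  4 → cabin 2  [load 16/16]
  3 → cabin 1  [load 16/16]
  3 → cabin 3  [load 15/16]
  2 → cabin 5 (new)  [load 2/16]
5 cabins opened.

5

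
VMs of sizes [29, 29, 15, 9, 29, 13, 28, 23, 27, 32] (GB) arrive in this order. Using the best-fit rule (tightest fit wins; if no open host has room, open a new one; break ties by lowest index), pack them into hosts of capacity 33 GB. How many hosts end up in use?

  29 → host 1 (new)  [load 29/33]
  29 → host 2 (new)  [load 29/33]
  15 → host 3 (new)  [load 15/33]
  9 → host 3  [load 24/33]
  29 → host 4 (new)  [load 29/33]
  13 → host 5 (new)  [load 13/33]
  28 → host 6 (new)  [load 28/33]
  23 → host 7 (new)  [load 23/33]
  27 → host 8 (new)  [load 27/33]
  32 → host 9 (new)  [load 32/33]
9 hosts opened.

9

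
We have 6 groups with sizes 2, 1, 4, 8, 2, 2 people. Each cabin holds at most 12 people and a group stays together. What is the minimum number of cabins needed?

2

Total = 8 + 4 + 2 + 2 + 2 + 1 = 19 people.
Lower bound: ⌈19/12⌉ = 2 cabins.
A packing using 2 cabins:
  cabin 1: 8 + 4 = 12
  cabin 2: 2 + 2 + 2 + 1 = 7
This matches the lower bound, so 2 is optimal.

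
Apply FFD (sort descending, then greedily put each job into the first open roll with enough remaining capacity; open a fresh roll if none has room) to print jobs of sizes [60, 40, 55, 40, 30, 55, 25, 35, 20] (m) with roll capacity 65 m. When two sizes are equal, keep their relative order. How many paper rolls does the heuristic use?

Sorted descending: 60, 55, 55, 40, 40, 35, 30, 25, 20.
  60 → roll 1 (new)  [load 60/65]
  55 → roll 2 (new)  [load 55/65]
  55 → roll 3 (new)  [load 55/65]
  40 → roll 4 (new)  [load 40/65]
  40 → roll 5 (new)  [load 40/65]
  35 → roll 6 (new)  [load 35/65]
  30 → roll 6  [load 65/65]
  25 → roll 4  [load 65/65]
  20 → roll 5  [load 60/65]
6 paper rolls opened.

6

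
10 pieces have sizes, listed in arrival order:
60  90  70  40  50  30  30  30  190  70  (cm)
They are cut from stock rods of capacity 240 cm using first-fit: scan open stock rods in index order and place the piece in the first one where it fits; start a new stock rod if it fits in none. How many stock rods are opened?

4

  60 → stock rod 1 (new)  [load 60/240]
  90 → stock rod 1  [load 150/240]
  70 → stock rod 1  [load 220/240]
  40 → stock rod 2 (new)  [load 40/240]
  50 → stock rod 2  [load 90/240]
  30 → stock rod 2  [load 120/240]
  30 → stock rod 2  [load 150/240]
  30 → stock rod 2  [load 180/240]
  190 → stock rod 3 (new)  [load 190/240]
  70 → stock rod 4 (new)  [load 70/240]
4 stock rods opened.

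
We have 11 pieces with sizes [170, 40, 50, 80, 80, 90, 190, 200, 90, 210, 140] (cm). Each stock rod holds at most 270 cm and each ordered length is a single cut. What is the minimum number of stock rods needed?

Total = 210 + 200 + 190 + 170 + 140 + 90 + 90 + 80 + 80 + 50 + 40 = 1340 cm.
Lower bound: ⌈1340/270⌉ = 5 stock rods.
A packing using 6 stock rods:
  stock rod 1: 210 + 50 = 260
  stock rod 2: 200 + 40 = 240
  stock rod 3: 190 + 80 = 270
  stock rod 4: 170 + 90 = 260
  stock rod 5: 140 + 90 = 230
  stock rod 6: 80 = 80
No arrangement into 5 stock rods stays within capacity, so 6 is optimal.

6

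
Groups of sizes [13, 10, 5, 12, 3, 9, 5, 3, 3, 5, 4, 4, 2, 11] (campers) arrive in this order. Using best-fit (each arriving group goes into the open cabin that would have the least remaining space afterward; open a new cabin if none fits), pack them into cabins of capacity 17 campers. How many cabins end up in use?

6

  13 → cabin 1 (new)  [load 13/17]
  10 → cabin 2 (new)  [load 10/17]
  5 → cabin 2  [load 15/17]
  12 → cabin 3 (new)  [load 12/17]
  3 → cabin 1  [load 16/17]
  9 → cabin 4 (new)  [load 9/17]
  5 → cabin 3  [load 17/17]
  3 → cabin 4  [load 12/17]
  3 → cabin 4  [load 15/17]
  5 → cabin 5 (new)  [load 5/17]
  4 → cabin 5  [load 9/17]
  4 → cabin 5  [load 13/17]
  2 → cabin 2  [load 17/17]
  11 → cabin 6 (new)  [load 11/17]
6 cabins opened.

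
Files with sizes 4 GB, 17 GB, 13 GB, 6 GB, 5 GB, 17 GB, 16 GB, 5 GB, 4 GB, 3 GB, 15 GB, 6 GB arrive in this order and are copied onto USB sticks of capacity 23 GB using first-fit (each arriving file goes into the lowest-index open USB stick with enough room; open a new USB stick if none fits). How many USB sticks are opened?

6

  4 → USB stick 1 (new)  [load 4/23]
  17 → USB stick 1  [load 21/23]
  13 → USB stick 2 (new)  [load 13/23]
  6 → USB stick 2  [load 19/23]
  5 → USB stick 3 (new)  [load 5/23]
  17 → USB stick 3  [load 22/23]
  16 → USB stick 4 (new)  [load 16/23]
  5 → USB stick 4  [load 21/23]
  4 → USB stick 2  [load 23/23]
  3 → USB stick 5 (new)  [load 3/23]
  15 → USB stick 5  [load 18/23]
  6 → USB stick 6 (new)  [load 6/23]
6 USB sticks opened.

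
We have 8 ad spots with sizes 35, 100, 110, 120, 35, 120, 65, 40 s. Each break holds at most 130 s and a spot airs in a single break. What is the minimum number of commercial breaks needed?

6

Total = 120 + 120 + 110 + 100 + 65 + 40 + 35 + 35 = 625 s.
Lower bound: ⌈625/130⌉ = 5 commercial breaks.
A packing using 6 commercial breaks:
  break 1: 120 = 120
  break 2: 120 = 120
  break 3: 110 = 110
  break 4: 100 = 100
  break 5: 65 + 40 = 105
  break 6: 35 + 35 = 70
No arrangement into 5 commercial breaks stays within capacity, so 6 is optimal.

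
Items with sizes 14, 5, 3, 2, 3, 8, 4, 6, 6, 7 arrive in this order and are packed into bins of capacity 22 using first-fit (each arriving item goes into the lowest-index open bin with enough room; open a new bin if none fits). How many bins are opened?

  14 → bin 1 (new)  [load 14/22]
  5 → bin 1  [load 19/22]
  3 → bin 1  [load 22/22]
  2 → bin 2 (new)  [load 2/22]
  3 → bin 2  [load 5/22]
  8 → bin 2  [load 13/22]
  4 → bin 2  [load 17/22]
  6 → bin 3 (new)  [load 6/22]
  6 → bin 3  [load 12/22]
  7 → bin 3  [load 19/22]
3 bins opened.

3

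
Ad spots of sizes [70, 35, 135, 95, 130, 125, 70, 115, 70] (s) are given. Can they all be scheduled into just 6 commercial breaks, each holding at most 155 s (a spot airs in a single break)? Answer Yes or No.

Total = 845 s; ⌈845/155⌉ = 6.
The bound of 6 does not rule out 6, but exhaustive search shows no assignment into 6 commercial breaks of capacity 155 s exists — the minimum is 7.

No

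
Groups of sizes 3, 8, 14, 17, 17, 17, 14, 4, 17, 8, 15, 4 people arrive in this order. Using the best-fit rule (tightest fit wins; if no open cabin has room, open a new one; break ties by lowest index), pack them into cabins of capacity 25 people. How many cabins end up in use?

  3 → cabin 1 (new)  [load 3/25]
  8 → cabin 1  [load 11/25]
  14 → cabin 1  [load 25/25]
  17 → cabin 2 (new)  [load 17/25]
  17 → cabin 3 (new)  [load 17/25]
  17 → cabin 4 (new)  [load 17/25]
  14 → cabin 5 (new)  [load 14/25]
  4 → cabin 2  [load 21/25]
  17 → cabin 6 (new)  [load 17/25]
  8 → cabin 3  [load 25/25]
  15 → cabin 7 (new)  [load 15/25]
  4 → cabin 2  [load 25/25]
7 cabins opened.

7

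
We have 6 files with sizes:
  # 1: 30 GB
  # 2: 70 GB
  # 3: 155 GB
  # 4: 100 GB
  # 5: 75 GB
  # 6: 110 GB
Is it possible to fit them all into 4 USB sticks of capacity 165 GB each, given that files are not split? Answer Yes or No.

A valid assignment using 4 USB sticks:
  USB stick 1: 155 = 155
  USB stick 2: 110 + 30 = 140
  USB stick 3: 100 = 100
  USB stick 4: 75 + 70 = 145
Every load is within 165 GB, so 4 USB sticks suffice.

Yes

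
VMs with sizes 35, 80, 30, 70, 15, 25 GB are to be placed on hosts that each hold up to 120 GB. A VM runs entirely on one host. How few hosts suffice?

3

Total = 80 + 70 + 35 + 30 + 25 + 15 = 255 GB.
Lower bound: ⌈255/120⌉ = 3 hosts.
A packing using 3 hosts:
  host 1: 80 + 35 = 115
  host 2: 70 + 30 + 15 = 115
  host 3: 25 = 25
This matches the lower bound, so 3 is optimal.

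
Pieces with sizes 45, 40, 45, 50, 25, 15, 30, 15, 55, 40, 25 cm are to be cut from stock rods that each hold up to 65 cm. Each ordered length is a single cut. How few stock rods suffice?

Total = 55 + 50 + 45 + 45 + 40 + 40 + 30 + 25 + 25 + 15 + 15 = 385 cm.
Lower bound: ⌈385/65⌉ = 6 stock rods.
A packing using 7 stock rods:
  stock rod 1: 55 = 55
  stock rod 2: 50 + 15 = 65
  stock rod 3: 45 + 15 = 60
  stock rod 4: 45 = 45
  stock rod 5: 40 + 25 = 65
  stock rod 6: 40 + 25 = 65
  stock rod 7: 30 = 30
No arrangement into 6 stock rods stays within capacity, so 7 is optimal.

7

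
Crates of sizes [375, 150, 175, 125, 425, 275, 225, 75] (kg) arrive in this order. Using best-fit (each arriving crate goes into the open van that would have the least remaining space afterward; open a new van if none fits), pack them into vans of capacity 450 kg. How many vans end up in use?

  375 → van 1 (new)  [load 375/450]
  150 → van 2 (new)  [load 150/450]
  175 → van 2  [load 325/450]
  125 → van 2  [load 450/450]
  425 → van 3 (new)  [load 425/450]
  275 → van 4 (new)  [load 275/450]
  225 → van 5 (new)  [load 225/450]
  75 → van 1  [load 450/450]
5 vans opened.

5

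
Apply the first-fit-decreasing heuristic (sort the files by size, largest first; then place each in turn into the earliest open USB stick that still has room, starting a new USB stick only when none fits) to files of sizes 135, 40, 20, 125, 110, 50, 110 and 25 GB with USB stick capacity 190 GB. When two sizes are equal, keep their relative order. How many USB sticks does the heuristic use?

4

Sorted descending: 135, 125, 110, 110, 50, 40, 25, 20.
  135 → USB stick 1 (new)  [load 135/190]
  125 → USB stick 2 (new)  [load 125/190]
  110 → USB stick 3 (new)  [load 110/190]
  110 → USB stick 4 (new)  [load 110/190]
  50 → USB stick 1  [load 185/190]
  40 → USB stick 2  [load 165/190]
  25 → USB stick 2  [load 190/190]
  20 → USB stick 3  [load 130/190]
4 USB sticks opened.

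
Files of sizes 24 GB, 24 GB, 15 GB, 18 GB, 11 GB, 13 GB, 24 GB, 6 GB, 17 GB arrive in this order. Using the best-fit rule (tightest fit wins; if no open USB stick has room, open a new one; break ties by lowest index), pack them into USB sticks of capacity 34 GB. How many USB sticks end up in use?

  24 → USB stick 1 (new)  [load 24/34]
  24 → USB stick 2 (new)  [load 24/34]
  15 → USB stick 3 (new)  [load 15/34]
  18 → USB stick 3  [load 33/34]
  11 → USB stick 4 (new)  [load 11/34]
  13 → USB stick 4  [load 24/34]
  24 → USB stick 5 (new)  [load 24/34]
  6 → USB stick 1  [load 30/34]
  17 → USB stick 6 (new)  [load 17/34]
6 USB sticks opened.

6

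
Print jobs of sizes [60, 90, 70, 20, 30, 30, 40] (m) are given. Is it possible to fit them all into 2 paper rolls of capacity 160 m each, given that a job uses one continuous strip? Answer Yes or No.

No

Total = 340 m; ⌈340/160⌉ = 3.
At least 3 paper rolls are required, but only 2 are allowed.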